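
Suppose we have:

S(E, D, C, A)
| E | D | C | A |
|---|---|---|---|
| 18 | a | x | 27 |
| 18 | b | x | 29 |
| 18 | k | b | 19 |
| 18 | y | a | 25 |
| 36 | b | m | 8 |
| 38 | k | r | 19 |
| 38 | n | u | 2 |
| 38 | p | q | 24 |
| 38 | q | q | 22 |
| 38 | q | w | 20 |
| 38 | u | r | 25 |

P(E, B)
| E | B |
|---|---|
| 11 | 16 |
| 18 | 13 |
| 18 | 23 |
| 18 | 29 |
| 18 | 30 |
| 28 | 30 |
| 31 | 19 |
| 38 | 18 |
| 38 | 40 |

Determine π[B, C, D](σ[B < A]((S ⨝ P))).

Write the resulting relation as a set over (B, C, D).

Natural join on E: {(18, a, x, 27, 13), (18, a, x, 27, 23), (18, a, x, 27, 29), (18, a, x, 27, 30), (18, b, x, 29, 13), (18, b, x, 29, 23), (18, b, x, 29, 29), (18, b, x, 29, 30), (18, k, b, 19, 13), (18, k, b, 19, 23), (18, k, b, 19, 29), (18, k, b, 19, 30), (18, y, a, 25, 13), (18, y, a, 25, 23), (18, y, a, 25, 29), (18, y, a, 25, 30), (38, k, r, 19, 18), (38, k, r, 19, 40), (38, n, u, 2, 18), (38, n, u, 2, 40), (38, p, q, 24, 18), (38, p, q, 24, 40), (38, q, q, 22, 18), (38, q, q, 22, 40), (38, q, w, 20, 18), (38, q, w, 20, 40), (38, u, r, 25, 18), (38, u, r, 25, 40)}
Apply σ_{B < A}; surviving tuples: {(18, a, x, 27, 13), (18, a, x, 27, 23), (18, b, x, 29, 13), (18, b, x, 29, 23), (18, k, b, 19, 13), (18, y, a, 25, 13), (18, y, a, 25, 23), (38, k, r, 19, 18), (38, p, q, 24, 18), (38, q, q, 22, 18), (38, q, w, 20, 18), (38, u, r, 25, 18)}
π_{B, C, D} gives {(13, a, y), (13, b, k), (13, x, a), (13, x, b), (18, q, p), (18, q, q), (18, r, k), (18, r, u), (18, w, q), (23, a, y), (23, x, a), (23, x, b)}.

{(13, a, y), (13, b, k), (13, x, a), (13, x, b), (18, q, p), (18, q, q), (18, r, k), (18, r, u), (18, w, q), (23, a, y), (23, x, a), (23, x, b)}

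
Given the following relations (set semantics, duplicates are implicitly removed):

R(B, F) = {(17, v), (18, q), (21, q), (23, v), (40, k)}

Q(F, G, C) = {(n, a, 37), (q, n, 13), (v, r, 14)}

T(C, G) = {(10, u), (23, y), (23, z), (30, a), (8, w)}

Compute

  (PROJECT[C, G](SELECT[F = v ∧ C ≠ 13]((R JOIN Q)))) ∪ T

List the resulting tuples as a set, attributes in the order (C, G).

Natural join on F: {(17, v, r, 14), (18, q, n, 13), (21, q, n, 13), (23, v, r, 14)}
Filtering on F = v ∧ C ≠ 13 leaves {(17, v, r, 14), (23, v, r, 14)}.
π_{C, G} gives {(14, r)} (1 duplicate(s) eliminated).
Set union of the two operands is {(10, u), (14, r), (23, y), (23, z), (30, a), (8, w)}.

{(10, u), (14, r), (23, y), (23, z), (30, a), (8, w)}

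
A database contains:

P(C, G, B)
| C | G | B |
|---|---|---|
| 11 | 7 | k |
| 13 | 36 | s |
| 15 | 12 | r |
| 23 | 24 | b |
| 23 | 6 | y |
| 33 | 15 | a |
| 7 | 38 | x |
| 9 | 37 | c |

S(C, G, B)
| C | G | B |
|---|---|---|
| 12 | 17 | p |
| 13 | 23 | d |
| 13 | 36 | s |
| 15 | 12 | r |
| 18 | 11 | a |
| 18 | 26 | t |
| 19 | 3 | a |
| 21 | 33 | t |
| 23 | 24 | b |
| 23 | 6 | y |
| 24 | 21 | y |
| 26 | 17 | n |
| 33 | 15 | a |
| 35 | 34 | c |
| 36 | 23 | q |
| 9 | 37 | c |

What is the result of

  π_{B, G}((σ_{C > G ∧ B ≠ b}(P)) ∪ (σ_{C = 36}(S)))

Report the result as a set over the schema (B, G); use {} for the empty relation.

{(a, 15), (k, 7), (q, 23), (r, 12), (y, 6)}

Selection C > G ∧ B ≠ b: {(11, 7, k), (15, 12, r), (23, 6, y), (33, 15, a)}
Selection C = 36: {(36, 23, q)}
Set union of the two operands is {(11, 7, k), (15, 12, r), (23, 6, y), (33, 15, a), (36, 23, q)}.
Projecting to B, G: {(a, 15), (k, 7), (q, 23), (r, 12), (y, 6)}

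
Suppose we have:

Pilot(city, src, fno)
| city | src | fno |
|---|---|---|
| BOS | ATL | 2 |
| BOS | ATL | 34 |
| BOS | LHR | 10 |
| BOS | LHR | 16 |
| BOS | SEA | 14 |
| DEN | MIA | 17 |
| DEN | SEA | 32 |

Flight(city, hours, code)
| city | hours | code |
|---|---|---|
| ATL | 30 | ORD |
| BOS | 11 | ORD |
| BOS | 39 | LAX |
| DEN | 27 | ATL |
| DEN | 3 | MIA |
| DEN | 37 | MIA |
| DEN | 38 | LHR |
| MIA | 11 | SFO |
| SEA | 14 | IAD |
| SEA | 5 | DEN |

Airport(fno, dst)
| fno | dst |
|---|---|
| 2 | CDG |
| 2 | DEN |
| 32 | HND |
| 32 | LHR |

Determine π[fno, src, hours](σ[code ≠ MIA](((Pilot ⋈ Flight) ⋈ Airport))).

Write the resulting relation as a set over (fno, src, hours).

Pilot ⋈ Flight (natural join on city): {(BOS, ATL, 2, 11, ORD), (BOS, ATL, 2, 39, LAX), (BOS, ATL, 34, 11, ORD), (BOS, ATL, 34, 39, LAX), (BOS, LHR, 10, 11, ORD), (BOS, LHR, 10, 39, LAX), (BOS, LHR, 16, 11, ORD), (BOS, LHR, 16, 39, LAX), (BOS, SEA, 14, 11, ORD), (BOS, SEA, 14, 39, LAX), (DEN, MIA, 17, 27, ATL), (DEN, MIA, 17, 3, MIA), (DEN, MIA, 17, 37, MIA), (DEN, MIA, 17, 38, LHR), (DEN, SEA, 32, 27, ATL), (DEN, SEA, 32, 3, MIA), (DEN, SEA, 32, 37, MIA), (DEN, SEA, 32, 38, LHR)}
(Pilot ⋈ Flight) ⋈ Airport (natural join on fno): {(BOS, ATL, 2, 11, ORD, CDG), (BOS, ATL, 2, 11, ORD, DEN), (BOS, ATL, 2, 39, LAX, CDG), (BOS, ATL, 2, 39, LAX, DEN), (DEN, SEA, 32, 27, ATL, HND), (DEN, SEA, 32, 27, ATL, LHR), (DEN, SEA, 32, 3, MIA, HND), (DEN, SEA, 32, 3, MIA, LHR), (DEN, SEA, 32, 37, MIA, HND), (DEN, SEA, 32, 37, MIA, LHR), (DEN, SEA, 32, 38, LHR, HND), (DEN, SEA, 32, 38, LHR, LHR)}
σ[code ≠ MIA]: keep tuples satisfying code ≠ MIA → {(BOS, ATL, 2, 11, ORD, CDG), (BOS, ATL, 2, 11, ORD, DEN), (BOS, ATL, 2, 39, LAX, CDG), (BOS, ATL, 2, 39, LAX, DEN), (DEN, SEA, 32, 27, ATL, HND), (DEN, SEA, 32, 27, ATL, LHR), (DEN, SEA, 32, 38, LHR, HND), (DEN, SEA, 32, 38, LHR, LHR)}
π_{fno, src, hours} gives {(2, ATL, 11), (2, ATL, 39), (32, SEA, 27), (32, SEA, 38)} (4 duplicate(s) eliminated).

{(2, ATL, 11), (2, ATL, 39), (32, SEA, 27), (32, SEA, 38)}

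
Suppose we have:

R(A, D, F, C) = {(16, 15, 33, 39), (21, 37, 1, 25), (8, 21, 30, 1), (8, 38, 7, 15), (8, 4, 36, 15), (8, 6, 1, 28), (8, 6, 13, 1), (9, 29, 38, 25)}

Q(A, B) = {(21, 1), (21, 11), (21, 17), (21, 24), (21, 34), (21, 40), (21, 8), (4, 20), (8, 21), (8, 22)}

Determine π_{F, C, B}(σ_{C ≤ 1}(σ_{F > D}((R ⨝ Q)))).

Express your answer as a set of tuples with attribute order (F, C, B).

{(13, 1, 21), (13, 1, 22), (30, 1, 21), (30, 1, 22)}

Natural join on A: {(21, 37, 1, 25, 1), (21, 37, 1, 25, 11), (21, 37, 1, 25, 17), (21, 37, 1, 25, 24), (21, 37, 1, 25, 34), (21, 37, 1, 25, 40), (21, 37, 1, 25, 8), (8, 21, 30, 1, 21), (8, 21, 30, 1, 22), (8, 38, 7, 15, 21), (8, 38, 7, 15, 22), (8, 4, 36, 15, 21), (8, 4, 36, 15, 22), (8, 6, 1, 28, 21), (8, 6, 1, 28, 22), (8, 6, 13, 1, 21), (8, 6, 13, 1, 22)}
Selection F > D: {(8, 21, 30, 1, 21), (8, 21, 30, 1, 22), (8, 4, 36, 15, 21), (8, 4, 36, 15, 22), (8, 6, 13, 1, 21), (8, 6, 13, 1, 22)}
Selection C ≤ 1: {(8, 21, 30, 1, 21), (8, 21, 30, 1, 22), (8, 6, 13, 1, 21), (8, 6, 13, 1, 22)}
π[F, C, B]: project onto (F, C, B) → {(13, 1, 21), (13, 1, 22), (30, 1, 21), (30, 1, 22)}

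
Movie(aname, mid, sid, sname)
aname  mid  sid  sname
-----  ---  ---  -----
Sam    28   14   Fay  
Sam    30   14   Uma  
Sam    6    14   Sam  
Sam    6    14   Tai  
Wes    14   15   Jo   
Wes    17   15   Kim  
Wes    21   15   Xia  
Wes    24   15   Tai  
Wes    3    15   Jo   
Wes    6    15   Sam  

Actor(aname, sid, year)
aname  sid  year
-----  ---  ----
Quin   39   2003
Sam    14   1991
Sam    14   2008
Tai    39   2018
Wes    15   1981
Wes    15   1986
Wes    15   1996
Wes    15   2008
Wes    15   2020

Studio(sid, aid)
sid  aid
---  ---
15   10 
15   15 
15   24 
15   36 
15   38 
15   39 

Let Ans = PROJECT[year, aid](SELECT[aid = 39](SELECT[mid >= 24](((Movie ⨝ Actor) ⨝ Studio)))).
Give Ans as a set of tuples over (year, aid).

{(1981, 39), (1986, 39), (1996, 39), (2008, 39), (2020, 39)}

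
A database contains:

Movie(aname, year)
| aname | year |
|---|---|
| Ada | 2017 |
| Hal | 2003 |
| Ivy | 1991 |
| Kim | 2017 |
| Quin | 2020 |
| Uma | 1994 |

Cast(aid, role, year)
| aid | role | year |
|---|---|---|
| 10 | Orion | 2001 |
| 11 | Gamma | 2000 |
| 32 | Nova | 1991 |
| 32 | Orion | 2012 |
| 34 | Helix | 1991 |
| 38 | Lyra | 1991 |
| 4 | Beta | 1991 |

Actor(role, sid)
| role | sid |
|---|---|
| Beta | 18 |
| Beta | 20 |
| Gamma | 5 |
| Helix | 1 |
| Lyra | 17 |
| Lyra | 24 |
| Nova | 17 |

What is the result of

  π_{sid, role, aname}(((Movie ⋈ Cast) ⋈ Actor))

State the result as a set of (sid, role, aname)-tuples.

Joining Movie and Cast on year yields {(Ivy, 1991, 32, Nova), (Ivy, 1991, 34, Helix), (Ivy, 1991, 38, Lyra), (Ivy, 1991, 4, Beta)}.
Joining (Movie ⋈ Cast) and Actor on role yields {(Ivy, 1991, 32, Nova, 17), (Ivy, 1991, 34, Helix, 1), (Ivy, 1991, 38, Lyra, 17), (Ivy, 1991, 38, Lyra, 24), (Ivy, 1991, 4, Beta, 18), (Ivy, 1991, 4, Beta, 20)}.
π[sid, role, aname]: project onto (sid, role, aname) → {(1, Helix, Ivy), (17, Lyra, Ivy), (17, Nova, Ivy), (18, Beta, Ivy), (20, Beta, Ivy), (24, Lyra, Ivy)}

{(1, Helix, Ivy), (17, Lyra, Ivy), (17, Nova, Ivy), (18, Beta, Ivy), (20, Beta, Ivy), (24, Lyra, Ivy)}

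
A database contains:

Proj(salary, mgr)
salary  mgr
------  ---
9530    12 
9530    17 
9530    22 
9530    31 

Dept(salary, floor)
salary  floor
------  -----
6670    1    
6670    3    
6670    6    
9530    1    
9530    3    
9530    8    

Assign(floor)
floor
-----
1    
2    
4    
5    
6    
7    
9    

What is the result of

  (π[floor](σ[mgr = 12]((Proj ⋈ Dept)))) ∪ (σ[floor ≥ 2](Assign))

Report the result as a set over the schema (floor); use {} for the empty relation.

Joining Proj and Dept on salary yields {(9530, 12, 1), (9530, 12, 3), (9530, 12, 8), (9530, 17, 1), (9530, 17, 3), (9530, 17, 8), (9530, 22, 1), (9530, 22, 3), (9530, 22, 8), (9530, 31, 1), (9530, 31, 3), (9530, 31, 8)}.
Apply σ_{mgr = 12}; surviving tuples: {(9530, 12, 1), (9530, 12, 3), (9530, 12, 8)}
Keep only column(s) floor: {1, 3, 8}
Apply σ_{floor ≥ 2}; surviving tuples: {2, 4, 5, 6, 7, 9}
Taking the union: {1, 2, 3, 4, 5, 6, 7, 8, 9}

{1, 2, 3, 4, 5, 6, 7, 8, 9}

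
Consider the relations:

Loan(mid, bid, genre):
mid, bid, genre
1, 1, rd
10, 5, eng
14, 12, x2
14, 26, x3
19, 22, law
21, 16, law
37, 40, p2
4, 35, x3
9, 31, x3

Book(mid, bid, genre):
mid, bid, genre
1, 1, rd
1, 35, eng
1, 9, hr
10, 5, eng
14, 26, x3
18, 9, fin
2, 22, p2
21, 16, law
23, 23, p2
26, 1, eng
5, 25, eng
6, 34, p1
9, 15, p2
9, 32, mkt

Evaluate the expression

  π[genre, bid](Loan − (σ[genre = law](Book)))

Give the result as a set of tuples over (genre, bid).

{(eng, 5), (law, 22), (p2, 40), (rd, 1), (x2, 12), (x3, 26), (x3, 31), (x3, 35)}

Apply σ_{genre = law}; surviving tuples: {(21, 16, law)}
Difference: {(1, 1, rd), (10, 5, eng), (14, 12, x2), (14, 26, x3), (19, 22, law), (21, 16, law), (37, 40, p2), (4, 35, x3), (9, 31, x3)} with {(21, 16, law)} → {(1, 1, rd), (10, 5, eng), (14, 12, x2), (14, 26, x3), (19, 22, law), (37, 40, p2), (4, 35, x3), (9, 31, x3)}
π_{genre, bid} gives {(eng, 5), (law, 22), (p2, 40), (rd, 1), (x2, 12), (x3, 26), (x3, 31), (x3, 35)}.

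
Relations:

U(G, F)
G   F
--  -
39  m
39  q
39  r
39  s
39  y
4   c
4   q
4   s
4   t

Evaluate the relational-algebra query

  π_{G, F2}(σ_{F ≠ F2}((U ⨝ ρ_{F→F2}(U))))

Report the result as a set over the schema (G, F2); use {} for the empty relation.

{(39, m), (39, q), (39, r), (39, s), (39, y), (4, c), (4, q), (4, s), (4, t)}

ρ[F→F2]: schema becomes (G, F2); tuples unchanged.
Joining U and ρ_{F→F2}(U) on G yields {(39, m, m), (39, m, q), (39, m, r), (39, m, s), (39, m, y), (39, q, m), (39, q, q), (39, q, r), (39, q, s), (39, q, y), (39, r, m), (39, r, q), (39, r, r), (39, r, s), (39, r, y), (39, s, m), (39, s, q), (39, s, r), (39, s, s), (39, s, y), (39, y, m), (39, y, q), (39, y, r), (39, y, s), (39, y, y), (4, c, c), (4, c, q), (4, c, s), (4, c, t), (4, q, c), (4, q, q), (4, q, s), (4, q, t), (4, s, c), (4, s, q), (4, s, s), (4, s, t), (4, t, c), (4, t, q), (4, t, s), (4, t, t)}.
Filtering on F ≠ F2 leaves {(39, m, q), (39, m, r), (39, m, s), (39, m, y), (39, q, m), (39, q, r), (39, q, s), (39, q, y), (39, r, m), (39, r, q), (39, r, s), (39, r, y), (39, s, m), (39, s, q), (39, s, r), (39, s, y), (39, y, m), (39, y, q), (39, y, r), (39, y, s), (4, c, q), (4, c, s), (4, c, t), (4, q, c), (4, q, s), (4, q, t), (4, s, c), (4, s, q), (4, s, t), (4, t, c), (4, t, q), (4, t, s)}.
π[G, F2]: project onto (G, F2) (23 duplicate(s) eliminated) → {(39, m), (39, q), (39, r), (39, s), (39, y), (4, c), (4, q), (4, s), (4, t)}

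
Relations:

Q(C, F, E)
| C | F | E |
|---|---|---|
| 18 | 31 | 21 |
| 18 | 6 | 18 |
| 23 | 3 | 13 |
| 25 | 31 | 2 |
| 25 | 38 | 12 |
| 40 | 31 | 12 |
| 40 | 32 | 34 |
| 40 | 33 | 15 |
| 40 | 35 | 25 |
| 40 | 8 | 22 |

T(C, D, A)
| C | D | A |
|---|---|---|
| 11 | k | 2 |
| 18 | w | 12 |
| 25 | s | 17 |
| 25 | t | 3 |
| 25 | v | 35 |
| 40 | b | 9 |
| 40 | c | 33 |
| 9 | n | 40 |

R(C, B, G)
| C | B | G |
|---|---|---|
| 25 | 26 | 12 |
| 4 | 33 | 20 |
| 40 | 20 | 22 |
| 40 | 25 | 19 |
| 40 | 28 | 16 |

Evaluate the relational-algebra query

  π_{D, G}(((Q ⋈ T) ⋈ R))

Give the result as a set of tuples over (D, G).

{(b, 16), (b, 19), (b, 22), (c, 16), (c, 19), (c, 22), (s, 12), (t, 12), (v, 12)}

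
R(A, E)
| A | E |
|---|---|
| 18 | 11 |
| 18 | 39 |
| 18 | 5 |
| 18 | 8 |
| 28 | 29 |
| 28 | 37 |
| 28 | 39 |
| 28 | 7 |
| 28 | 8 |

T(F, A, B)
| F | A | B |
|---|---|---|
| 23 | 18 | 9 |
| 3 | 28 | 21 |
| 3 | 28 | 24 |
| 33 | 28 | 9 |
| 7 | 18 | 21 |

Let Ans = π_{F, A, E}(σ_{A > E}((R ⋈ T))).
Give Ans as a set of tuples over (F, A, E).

Natural join on A: {(18, 11, 23, 9), (18, 11, 7, 21), (18, 39, 23, 9), (18, 39, 7, 21), (18, 5, 23, 9), (18, 5, 7, 21), (18, 8, 23, 9), (18, 8, 7, 21), (28, 29, 3, 21), (28, 29, 3, 24), (28, 29, 33, 9), (28, 37, 3, 21), (28, 37, 3, 24), (28, 37, 33, 9), (28, 39, 3, 21), (28, 39, 3, 24), (28, 39, 33, 9), (28, 7, 3, 21), (28, 7, 3, 24), (28, 7, 33, 9), (28, 8, 3, 21), (28, 8, 3, 24), (28, 8, 33, 9)}
Filtering on A > E leaves {(18, 11, 23, 9), (18, 11, 7, 21), (18, 5, 23, 9), (18, 5, 7, 21), (18, 8, 23, 9), (18, 8, 7, 21), (28, 7, 3, 21), (28, 7, 3, 24), (28, 7, 33, 9), (28, 8, 3, 21), (28, 8, 3, 24), (28, 8, 33, 9)}.
π[F, A, E]: project onto (F, A, E) (2 duplicate(s) eliminated) → {(23, 18, 11), (23, 18, 5), (23, 18, 8), (3, 28, 7), (3, 28, 8), (33, 28, 7), (33, 28, 8), (7, 18, 11), (7, 18, 5), (7, 18, 8)}

{(23, 18, 11), (23, 18, 5), (23, 18, 8), (3, 28, 7), (3, 28, 8), (33, 28, 7), (33, 28, 8), (7, 18, 11), (7, 18, 5), (7, 18, 8)}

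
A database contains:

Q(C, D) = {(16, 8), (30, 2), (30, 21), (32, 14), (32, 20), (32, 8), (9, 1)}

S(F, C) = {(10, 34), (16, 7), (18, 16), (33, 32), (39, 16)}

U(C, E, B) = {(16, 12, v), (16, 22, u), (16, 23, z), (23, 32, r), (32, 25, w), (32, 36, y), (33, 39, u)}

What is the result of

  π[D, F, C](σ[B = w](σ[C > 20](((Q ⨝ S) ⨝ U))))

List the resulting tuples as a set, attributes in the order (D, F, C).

Natural join on C: {(16, 8, 18), (16, 8, 39), (32, 14, 33), (32, 20, 33), (32, 8, 33)}
Natural join on C: {(16, 8, 18, 12, v), (16, 8, 18, 22, u), (16, 8, 18, 23, z), (16, 8, 39, 12, v), (16, 8, 39, 22, u), (16, 8, 39, 23, z), (32, 14, 33, 25, w), (32, 14, 33, 36, y), (32, 20, 33, 25, w), (32, 20, 33, 36, y), (32, 8, 33, 25, w), (32, 8, 33, 36, y)}
Apply σ_{C > 20}; surviving tuples: {(32, 14, 33, 25, w), (32, 14, 33, 36, y), (32, 20, 33, 25, w), (32, 20, 33, 36, y), (32, 8, 33, 25, w), (32, 8, 33, 36, y)}
Apply σ_{B = w}; surviving tuples: {(32, 14, 33, 25, w), (32, 20, 33, 25, w), (32, 8, 33, 25, w)}
Keep only column(s) D, F, C: {(14, 33, 32), (20, 33, 32), (8, 33, 32)}

{(14, 33, 32), (20, 33, 32), (8, 33, 32)}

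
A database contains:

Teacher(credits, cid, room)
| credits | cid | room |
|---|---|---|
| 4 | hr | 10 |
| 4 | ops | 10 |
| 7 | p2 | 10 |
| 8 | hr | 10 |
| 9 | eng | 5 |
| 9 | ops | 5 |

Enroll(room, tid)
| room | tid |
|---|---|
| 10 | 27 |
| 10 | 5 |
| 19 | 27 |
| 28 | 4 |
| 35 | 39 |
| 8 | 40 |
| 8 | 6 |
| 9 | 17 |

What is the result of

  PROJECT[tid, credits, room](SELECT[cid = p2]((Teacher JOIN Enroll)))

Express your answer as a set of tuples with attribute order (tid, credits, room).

{(27, 7, 10), (5, 7, 10)}

Natural join on room: {(4, hr, 10, 27), (4, hr, 10, 5), (4, ops, 10, 27), (4, ops, 10, 5), (7, p2, 10, 27), (7, p2, 10, 5), (8, hr, 10, 27), (8, hr, 10, 5)}
Filtering on cid = p2 leaves {(7, p2, 10, 27), (7, p2, 10, 5)}.
π_{tid, credits, room} gives {(27, 7, 10), (5, 7, 10)}.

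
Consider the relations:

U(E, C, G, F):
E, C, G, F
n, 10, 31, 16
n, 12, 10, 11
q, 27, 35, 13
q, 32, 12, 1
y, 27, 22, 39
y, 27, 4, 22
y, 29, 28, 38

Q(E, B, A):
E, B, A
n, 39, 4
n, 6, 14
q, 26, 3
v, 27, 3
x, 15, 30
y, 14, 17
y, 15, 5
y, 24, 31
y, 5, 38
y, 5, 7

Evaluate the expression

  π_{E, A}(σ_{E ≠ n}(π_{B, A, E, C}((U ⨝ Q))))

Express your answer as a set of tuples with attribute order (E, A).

{(q, 3), (y, 17), (y, 31), (y, 38), (y, 5), (y, 7)}

Natural join on E: {(n, 10, 31, 16, 39, 4), (n, 10, 31, 16, 6, 14), (n, 12, 10, 11, 39, 4), (n, 12, 10, 11, 6, 14), (q, 27, 35, 13, 26, 3), (q, 32, 12, 1, 26, 3), (y, 27, 22, 39, 14, 17), (y, 27, 22, 39, 15, 5), (y, 27, 22, 39, 24, 31), (y, 27, 22, 39, 5, 38), (y, 27, 22, 39, 5, 7), (y, 27, 4, 22, 14, 17), (y, 27, 4, 22, 15, 5), (y, 27, 4, 22, 24, 31), (y, 27, 4, 22, 5, 38), (y, 27, 4, 22, 5, 7), (y, 29, 28, 38, 14, 17), (y, 29, 28, 38, 15, 5), (y, 29, 28, 38, 24, 31), (y, 29, 28, 38, 5, 38), (y, 29, 28, 38, 5, 7)}
π_{B, A, E, C} gives {(14, 17, y, 27), (14, 17, y, 29), (15, 5, y, 27), (15, 5, y, 29), (24, 31, y, 27), (24, 31, y, 29), (26, 3, q, 27), (26, 3, q, 32), (39, 4, n, 10), (39, 4, n, 12), (5, 38, y, 27), (5, 38, y, 29), (5, 7, y, 27), (5, 7, y, 29), (6, 14, n, 10), (6, 14, n, 12)} (5 duplicate(s) eliminated).
Selection E ≠ n: {(14, 17, y, 27), (14, 17, y, 29), (15, 5, y, 27), (15, 5, y, 29), (24, 31, y, 27), (24, 31, y, 29), (26, 3, q, 27), (26, 3, q, 32), (5, 38, y, 27), (5, 38, y, 29), (5, 7, y, 27), (5, 7, y, 29)}
π_{E, A} gives {(q, 3), (y, 17), (y, 31), (y, 38), (y, 5), (y, 7)} (6 duplicate(s) eliminated).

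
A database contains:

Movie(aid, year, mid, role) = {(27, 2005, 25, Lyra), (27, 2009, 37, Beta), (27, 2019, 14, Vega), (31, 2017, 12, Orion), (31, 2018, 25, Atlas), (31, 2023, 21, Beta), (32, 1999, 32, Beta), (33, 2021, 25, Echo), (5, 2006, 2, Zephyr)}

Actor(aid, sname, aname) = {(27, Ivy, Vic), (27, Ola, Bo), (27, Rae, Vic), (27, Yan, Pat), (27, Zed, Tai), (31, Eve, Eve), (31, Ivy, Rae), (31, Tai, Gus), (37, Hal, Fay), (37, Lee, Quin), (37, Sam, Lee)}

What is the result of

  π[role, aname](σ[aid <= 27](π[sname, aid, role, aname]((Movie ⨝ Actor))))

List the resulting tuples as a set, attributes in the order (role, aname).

{(Beta, Bo), (Beta, Pat), (Beta, Tai), (Beta, Vic), (Lyra, Bo), (Lyra, Pat), (Lyra, Tai), (Lyra, Vic), (Vega, Bo), (Vega, Pat), (Vega, Tai), (Vega, Vic)}

Natural join on aid: {(27, 2005, 25, Lyra, Ivy, Vic), (27, 2005, 25, Lyra, Ola, Bo), (27, 2005, 25, Lyra, Rae, Vic), (27, 2005, 25, Lyra, Yan, Pat), (27, 2005, 25, Lyra, Zed, Tai), (27, 2009, 37, Beta, Ivy, Vic), (27, 2009, 37, Beta, Ola, Bo), (27, 2009, 37, Beta, Rae, Vic), (27, 2009, 37, Beta, Yan, Pat), (27, 2009, 37, Beta, Zed, Tai), (27, 2019, 14, Vega, Ivy, Vic), (27, 2019, 14, Vega, Ola, Bo), (27, 2019, 14, Vega, Rae, Vic), (27, 2019, 14, Vega, Yan, Pat), (27, 2019, 14, Vega, Zed, Tai), (31, 2017, 12, Orion, Eve, Eve), (31, 2017, 12, Orion, Ivy, Rae), (31, 2017, 12, Orion, Tai, Gus), (31, 2018, 25, Atlas, Eve, Eve), (31, 2018, 25, Atlas, Ivy, Rae), (31, 2018, 25, Atlas, Tai, Gus), (31, 2023, 21, Beta, Eve, Eve), (31, 2023, 21, Beta, Ivy, Rae), (31, 2023, 21, Beta, Tai, Gus)}
Keep only column(s) sname, aid, role, aname: {(Eve, 31, Atlas, Eve), (Eve, 31, Beta, Eve), (Eve, 31, Orion, Eve), (Ivy, 27, Beta, Vic), (Ivy, 27, Lyra, Vic), (Ivy, 27, Vega, Vic), (Ivy, 31, Atlas, Rae), (Ivy, 31, Beta, Rae), (Ivy, 31, Orion, Rae), (Ola, 27, Beta, Bo), (Ola, 27, Lyra, Bo), (Ola, 27, Vega, Bo), (Rae, 27, Beta, Vic), (Rae, 27, Lyra, Vic), (Rae, 27, Vega, Vic), (Tai, 31, Atlas, Gus), (Tai, 31, Beta, Gus), (Tai, 31, Orion, Gus), (Yan, 27, Beta, Pat), (Yan, 27, Lyra, Pat), (Yan, 27, Vega, Pat), (Zed, 27, Beta, Tai), (Zed, 27, Lyra, Tai), (Zed, 27, Vega, Tai)}
Selection aid <= 27: {(Ivy, 27, Beta, Vic), (Ivy, 27, Lyra, Vic), (Ivy, 27, Vega, Vic), (Ola, 27, Beta, Bo), (Ola, 27, Lyra, Bo), (Ola, 27, Vega, Bo), (Rae, 27, Beta, Vic), (Rae, 27, Lyra, Vic), (Rae, 27, Vega, Vic), (Yan, 27, Beta, Pat), (Yan, 27, Lyra, Pat), (Yan, 27, Vega, Pat), (Zed, 27, Beta, Tai), (Zed, 27, Lyra, Tai), (Zed, 27, Vega, Tai)}
Keep only column(s) role, aname (3 duplicate(s) eliminated): {(Beta, Bo), (Beta, Pat), (Beta, Tai), (Beta, Vic), (Lyra, Bo), (Lyra, Pat), (Lyra, Tai), (Lyra, Vic), (Vega, Bo), (Vega, Pat), (Vega, Tai), (Vega, Vic)}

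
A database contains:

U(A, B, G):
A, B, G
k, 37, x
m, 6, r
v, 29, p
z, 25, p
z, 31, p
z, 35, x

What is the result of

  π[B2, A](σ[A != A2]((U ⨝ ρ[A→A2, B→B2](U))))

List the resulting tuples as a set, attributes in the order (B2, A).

ρ[A→A2, B→B2]: schema becomes (A2, B2, G); tuples unchanged.
Natural join on G: {(k, 37, x, k, 37), (k, 37, x, z, 35), (m, 6, r, m, 6), (v, 29, p, v, 29), (v, 29, p, z, 25), (v, 29, p, z, 31), (z, 25, p, v, 29), (z, 25, p, z, 25), (z, 25, p, z, 31), (z, 31, p, v, 29), (z, 31, p, z, 25), (z, 31, p, z, 31), (z, 35, x, k, 37), (z, 35, x, z, 35)}
Apply σ_{A != A2}; surviving tuples: {(k, 37, x, z, 35), (v, 29, p, z, 25), (v, 29, p, z, 31), (z, 25, p, v, 29), (z, 31, p, v, 29), (z, 35, x, k, 37)}
Projecting to B2, A (1 duplicate(s) eliminated): {(25, v), (29, z), (31, v), (35, k), (37, z)}

{(25, v), (29, z), (31, v), (35, k), (37, z)}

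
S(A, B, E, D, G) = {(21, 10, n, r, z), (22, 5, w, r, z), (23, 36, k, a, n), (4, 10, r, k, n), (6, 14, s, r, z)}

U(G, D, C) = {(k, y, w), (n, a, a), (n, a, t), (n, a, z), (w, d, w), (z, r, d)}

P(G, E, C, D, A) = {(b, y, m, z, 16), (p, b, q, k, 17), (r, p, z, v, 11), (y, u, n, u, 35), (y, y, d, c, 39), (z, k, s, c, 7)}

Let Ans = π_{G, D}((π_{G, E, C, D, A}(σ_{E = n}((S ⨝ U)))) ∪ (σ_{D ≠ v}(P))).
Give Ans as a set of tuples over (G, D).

{(b, z), (p, k), (y, c), (y, u), (z, c), (z, r)}

Natural join on D, G: {(21, 10, n, r, z, d), (22, 5, w, r, z, d), (23, 36, k, a, n, a), (23, 36, k, a, n, t), (23, 36, k, a, n, z), (6, 14, s, r, z, d)}
Filtering on E = n leaves {(21, 10, n, r, z, d)}.
π[G, E, C, D, A]: project onto (G, E, C, D, A) → {(z, n, d, r, 21)}
Filtering on D ≠ v leaves {(b, y, m, z, 16), (p, b, q, k, 17), (y, u, n, u, 35), (y, y, d, c, 39), (z, k, s, c, 7)}.
Set union of the two operands is {(b, y, m, z, 16), (p, b, q, k, 17), (y, u, n, u, 35), (y, y, d, c, 39), (z, k, s, c, 7), (z, n, d, r, 21)}.
π[G, D]: project onto (G, D) → {(b, z), (p, k), (y, c), (y, u), (z, c), (z, r)}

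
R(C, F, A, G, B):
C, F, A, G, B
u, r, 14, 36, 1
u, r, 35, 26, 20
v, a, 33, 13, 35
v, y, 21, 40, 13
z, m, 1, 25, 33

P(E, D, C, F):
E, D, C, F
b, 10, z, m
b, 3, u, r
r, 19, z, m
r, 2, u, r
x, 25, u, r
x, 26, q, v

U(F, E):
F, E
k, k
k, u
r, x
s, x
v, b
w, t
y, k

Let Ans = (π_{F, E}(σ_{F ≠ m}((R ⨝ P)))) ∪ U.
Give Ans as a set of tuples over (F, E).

Joining R and P on C, F yields {(u, r, 14, 36, 1, b, 3), (u, r, 14, 36, 1, r, 2), (u, r, 14, 36, 1, x, 25), (u, r, 35, 26, 20, b, 3), (u, r, 35, 26, 20, r, 2), (u, r, 35, 26, 20, x, 25), (z, m, 1, 25, 33, b, 10), (z, m, 1, 25, 33, r, 19)}.
Selection F ≠ m: {(u, r, 14, 36, 1, b, 3), (u, r, 14, 36, 1, r, 2), (u, r, 14, 36, 1, x, 25), (u, r, 35, 26, 20, b, 3), (u, r, 35, 26, 20, r, 2), (u, r, 35, 26, 20, x, 25)}
π[F, E]: project onto (F, E) (3 duplicate(s) eliminated) → {(r, b), (r, r), (r, x)}
Taking the union: {(k, k), (k, u), (r, b), (r, r), (r, x), (s, x), (v, b), (w, t), (y, k)}

{(k, k), (k, u), (r, b), (r, r), (r, x), (s, x), (v, b), (w, t), (y, k)}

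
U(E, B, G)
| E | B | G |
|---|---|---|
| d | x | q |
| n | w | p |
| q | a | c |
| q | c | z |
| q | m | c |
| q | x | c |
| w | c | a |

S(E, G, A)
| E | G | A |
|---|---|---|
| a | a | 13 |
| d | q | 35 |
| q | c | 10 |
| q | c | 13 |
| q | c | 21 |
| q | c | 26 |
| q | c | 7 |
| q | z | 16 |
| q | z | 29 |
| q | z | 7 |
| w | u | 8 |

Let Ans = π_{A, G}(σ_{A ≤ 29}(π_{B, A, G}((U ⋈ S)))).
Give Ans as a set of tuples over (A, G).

{(10, c), (13, c), (16, z), (21, c), (26, c), (29, z), (7, c), (7, z)}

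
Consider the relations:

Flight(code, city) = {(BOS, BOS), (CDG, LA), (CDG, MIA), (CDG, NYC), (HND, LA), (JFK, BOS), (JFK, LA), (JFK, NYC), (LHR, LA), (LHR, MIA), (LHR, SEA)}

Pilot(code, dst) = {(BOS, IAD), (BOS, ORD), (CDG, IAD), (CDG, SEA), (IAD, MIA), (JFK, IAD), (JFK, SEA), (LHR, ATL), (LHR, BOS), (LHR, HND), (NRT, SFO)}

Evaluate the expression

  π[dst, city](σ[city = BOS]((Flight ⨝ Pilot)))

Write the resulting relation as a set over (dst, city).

{(IAD, BOS), (ORD, BOS), (SEA, BOS)}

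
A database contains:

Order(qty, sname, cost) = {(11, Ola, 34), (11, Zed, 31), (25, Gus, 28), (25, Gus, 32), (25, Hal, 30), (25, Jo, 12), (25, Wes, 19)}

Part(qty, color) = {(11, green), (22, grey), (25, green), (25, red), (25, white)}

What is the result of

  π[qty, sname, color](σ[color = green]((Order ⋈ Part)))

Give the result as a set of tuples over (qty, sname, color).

{(11, Ola, green), (11, Zed, green), (25, Gus, green), (25, Hal, green), (25, Jo, green), (25, Wes, green)}

Joining Order and Part on qty yields {(11, Ola, 34, green), (11, Zed, 31, green), (25, Gus, 28, green), (25, Gus, 28, red), (25, Gus, 28, white), (25, Gus, 32, green), (25, Gus, 32, red), (25, Gus, 32, white), (25, Hal, 30, green), (25, Hal, 30, red), (25, Hal, 30, white), (25, Jo, 12, green), (25, Jo, 12, red), (25, Jo, 12, white), (25, Wes, 19, green), (25, Wes, 19, red), (25, Wes, 19, white)}.
Selection color = green: {(11, Ola, 34, green), (11, Zed, 31, green), (25, Gus, 28, green), (25, Gus, 32, green), (25, Hal, 30, green), (25, Jo, 12, green), (25, Wes, 19, green)}
π[qty, sname, color]: project onto (qty, sname, color) (1 duplicate(s) eliminated) → {(11, Ola, green), (11, Zed, green), (25, Gus, green), (25, Hal, green), (25, Jo, green), (25, Wes, green)}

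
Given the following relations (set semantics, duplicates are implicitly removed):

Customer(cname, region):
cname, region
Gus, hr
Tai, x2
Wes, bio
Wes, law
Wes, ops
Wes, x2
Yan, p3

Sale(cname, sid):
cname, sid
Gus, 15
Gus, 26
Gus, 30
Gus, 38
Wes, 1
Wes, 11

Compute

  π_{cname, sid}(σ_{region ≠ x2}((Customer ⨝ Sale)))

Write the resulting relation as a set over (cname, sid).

{(Gus, 15), (Gus, 26), (Gus, 30), (Gus, 38), (Wes, 1), (Wes, 11)}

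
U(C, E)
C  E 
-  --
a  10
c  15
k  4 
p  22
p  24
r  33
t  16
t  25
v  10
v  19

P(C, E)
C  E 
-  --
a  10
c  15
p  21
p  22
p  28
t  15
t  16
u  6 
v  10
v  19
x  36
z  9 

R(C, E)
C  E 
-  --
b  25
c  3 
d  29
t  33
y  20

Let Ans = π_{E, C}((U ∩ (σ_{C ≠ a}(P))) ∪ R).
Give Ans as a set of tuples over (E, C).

{(10, v), (15, c), (16, t), (19, v), (20, y), (22, p), (25, b), (29, d), (3, c), (33, t)}

σ[C ≠ a]: keep tuples satisfying C ≠ a → {(c, 15), (p, 21), (p, 22), (p, 28), (t, 15), (t, 16), (u, 6), (v, 10), (v, 19), (x, 36), (z, 9)}
Set intersection of the two operands is {(c, 15), (p, 22), (t, 16), (v, 10), (v, 19)}.
Set union of the two operands is {(b, 25), (c, 15), (c, 3), (d, 29), (p, 22), (t, 16), (t, 33), (v, 10), (v, 19), (y, 20)}.
π_{E, C} gives {(10, v), (15, c), (16, t), (19, v), (20, y), (22, p), (25, b), (29, d), (3, c), (33, t)}.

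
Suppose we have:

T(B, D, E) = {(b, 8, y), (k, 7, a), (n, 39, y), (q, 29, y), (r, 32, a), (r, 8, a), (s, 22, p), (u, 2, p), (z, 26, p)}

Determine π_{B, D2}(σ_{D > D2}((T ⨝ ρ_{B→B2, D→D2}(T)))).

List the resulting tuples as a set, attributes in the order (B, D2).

ρ[B→B2, D→D2]: schema becomes (B2, D2, E); tuples unchanged.
Joining T and ρ_{B→B2, D→D2}(T) on E yields {(b, 8, y, b, 8), (b, 8, y, n, 39), (b, 8, y, q, 29), (k, 7, a, k, 7), (k, 7, a, r, 32), (k, 7, a, r, 8), (n, 39, y, b, 8), (n, 39, y, n, 39), (n, 39, y, q, 29), (q, 29, y, b, 8), (q, 29, y, n, 39), (q, 29, y, q, 29), (r, 32, a, k, 7), (r, 32, a, r, 32), (r, 32, a, r, 8), (r, 8, a, k, 7), (r, 8, a, r, 32), (r, 8, a, r, 8), (s, 22, p, s, 22), (s, 22, p, u, 2), (s, 22, p, z, 26), (u, 2, p, s, 22), (u, 2, p, u, 2), (u, 2, p, z, 26), (z, 26, p, s, 22), (z, 26, p, u, 2), (z, 26, p, z, 26)}.
Filtering on D > D2 leaves {(n, 39, y, b, 8), (n, 39, y, q, 29), (q, 29, y, b, 8), (r, 32, a, k, 7), (r, 32, a, r, 8), (r, 8, a, k, 7), (s, 22, p, u, 2), (z, 26, p, s, 22), (z, 26, p, u, 2)}.
π[B, D2]: project onto (B, D2) (1 duplicate(s) eliminated) → {(n, 29), (n, 8), (q, 8), (r, 7), (r, 8), (s, 2), (z, 2), (z, 22)}

{(n, 29), (n, 8), (q, 8), (r, 7), (r, 8), (s, 2), (z, 2), (z, 22)}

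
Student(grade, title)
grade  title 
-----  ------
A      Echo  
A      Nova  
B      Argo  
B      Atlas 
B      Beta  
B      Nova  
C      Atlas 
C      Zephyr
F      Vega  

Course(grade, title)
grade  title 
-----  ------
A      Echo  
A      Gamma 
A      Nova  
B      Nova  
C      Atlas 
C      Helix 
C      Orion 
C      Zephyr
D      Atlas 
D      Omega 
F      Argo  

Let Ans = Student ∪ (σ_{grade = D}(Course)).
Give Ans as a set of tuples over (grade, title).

{(A, Echo), (A, Nova), (B, Argo), (B, Atlas), (B, Beta), (B, Nova), (C, Atlas), (C, Zephyr), (D, Atlas), (D, Omega), (F, Vega)}

Filtering on grade = D leaves {(D, Atlas), (D, Omega)}.
Taking the union: {(A, Echo), (A, Nova), (B, Argo), (B, Atlas), (B, Beta), (B, Nova), (C, Atlas), (C, Zephyr), (D, Atlas), (D, Omega), (F, Vega)}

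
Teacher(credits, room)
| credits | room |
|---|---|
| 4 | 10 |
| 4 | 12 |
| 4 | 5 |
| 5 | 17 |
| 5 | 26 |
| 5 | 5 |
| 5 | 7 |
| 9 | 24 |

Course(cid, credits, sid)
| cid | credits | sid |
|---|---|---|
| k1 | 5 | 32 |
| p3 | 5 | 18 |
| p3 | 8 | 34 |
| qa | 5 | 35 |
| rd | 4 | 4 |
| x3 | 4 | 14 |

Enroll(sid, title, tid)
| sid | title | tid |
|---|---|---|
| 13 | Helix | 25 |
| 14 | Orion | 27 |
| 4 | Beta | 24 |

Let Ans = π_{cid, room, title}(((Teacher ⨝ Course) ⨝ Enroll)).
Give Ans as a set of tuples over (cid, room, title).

Teacher ⋈ Course (natural join on credits): {(4, 10, rd, 4), (4, 10, x3, 14), (4, 12, rd, 4), (4, 12, x3, 14), (4, 5, rd, 4), (4, 5, x3, 14), (5, 17, k1, 32), (5, 17, p3, 18), (5, 17, qa, 35), (5, 26, k1, 32), (5, 26, p3, 18), (5, 26, qa, 35), (5, 5, k1, 32), (5, 5, p3, 18), (5, 5, qa, 35), (5, 7, k1, 32), (5, 7, p3, 18), (5, 7, qa, 35)}
(Teacher ⨝ Course) ⋈ Enroll (natural join on sid): {(4, 10, rd, 4, Beta, 24), (4, 10, x3, 14, Orion, 27), (4, 12, rd, 4, Beta, 24), (4, 12, x3, 14, Orion, 27), (4, 5, rd, 4, Beta, 24), (4, 5, x3, 14, Orion, 27)}
π[cid, room, title]: project onto (cid, room, title) → {(rd, 10, Beta), (rd, 12, Beta), (rd, 5, Beta), (x3, 10, Orion), (x3, 12, Orion), (x3, 5, Orion)}

{(rd, 10, Beta), (rd, 12, Beta), (rd, 5, Beta), (x3, 10, Orion), (x3, 12, Orion), (x3, 5, Orion)}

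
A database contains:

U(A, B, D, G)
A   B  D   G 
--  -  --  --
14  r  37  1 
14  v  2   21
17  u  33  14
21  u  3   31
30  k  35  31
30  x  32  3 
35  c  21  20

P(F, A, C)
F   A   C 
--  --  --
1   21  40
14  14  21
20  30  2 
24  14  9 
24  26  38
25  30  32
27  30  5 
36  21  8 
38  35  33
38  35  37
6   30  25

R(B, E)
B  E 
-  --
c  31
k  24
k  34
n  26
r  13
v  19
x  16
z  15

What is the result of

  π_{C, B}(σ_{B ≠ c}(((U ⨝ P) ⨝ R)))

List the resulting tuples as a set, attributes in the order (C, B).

U ⋈ P (natural join on A): {(14, r, 37, 1, 14, 21), (14, r, 37, 1, 24, 9), (14, v, 2, 21, 14, 21), (14, v, 2, 21, 24, 9), (21, u, 3, 31, 1, 40), (21, u, 3, 31, 36, 8), (30, k, 35, 31, 20, 2), (30, k, 35, 31, 25, 32), (30, k, 35, 31, 27, 5), (30, k, 35, 31, 6, 25), (30, x, 32, 3, 20, 2), (30, x, 32, 3, 25, 32), (30, x, 32, 3, 27, 5), (30, x, 32, 3, 6, 25), (35, c, 21, 20, 38, 33), (35, c, 21, 20, 38, 37)}
(U ⨝ P) ⋈ R (natural join on B): {(14, r, 37, 1, 14, 21, 13), (14, r, 37, 1, 24, 9, 13), (14, v, 2, 21, 14, 21, 19), (14, v, 2, 21, 24, 9, 19), (30, k, 35, 31, 20, 2, 24), (30, k, 35, 31, 20, 2, 34), (30, k, 35, 31, 25, 32, 24), (30, k, 35, 31, 25, 32, 34), (30, k, 35, 31, 27, 5, 24), (30, k, 35, 31, 27, 5, 34), (30, k, 35, 31, 6, 25, 24), (30, k, 35, 31, 6, 25, 34), (30, x, 32, 3, 20, 2, 16), (30, x, 32, 3, 25, 32, 16), (30, x, 32, 3, 27, 5, 16), (30, x, 32, 3, 6, 25, 16), (35, c, 21, 20, 38, 33, 31), (35, c, 21, 20, 38, 37, 31)}
Apply σ_{B ≠ c}; surviving tuples: {(14, r, 37, 1, 14, 21, 13), (14, r, 37, 1, 24, 9, 13), (14, v, 2, 21, 14, 21, 19), (14, v, 2, 21, 24, 9, 19), (30, k, 35, 31, 20, 2, 24), (30, k, 35, 31, 20, 2, 34), (30, k, 35, 31, 25, 32, 24), (30, k, 35, 31, 25, 32, 34), (30, k, 35, 31, 27, 5, 24), (30, k, 35, 31, 27, 5, 34), (30, k, 35, 31, 6, 25, 24), (30, k, 35, 31, 6, 25, 34), (30, x, 32, 3, 20, 2, 16), (30, x, 32, 3, 25, 32, 16), (30, x, 32, 3, 27, 5, 16), (30, x, 32, 3, 6, 25, 16)}
Projecting to C, B (4 duplicate(s) eliminated): {(2, k), (2, x), (21, r), (21, v), (25, k), (25, x), (32, k), (32, x), (5, k), (5, x), (9, r), (9, v)}

{(2, k), (2, x), (21, r), (21, v), (25, k), (25, x), (32, k), (32, x), (5, k), (5, x), (9, r), (9, v)}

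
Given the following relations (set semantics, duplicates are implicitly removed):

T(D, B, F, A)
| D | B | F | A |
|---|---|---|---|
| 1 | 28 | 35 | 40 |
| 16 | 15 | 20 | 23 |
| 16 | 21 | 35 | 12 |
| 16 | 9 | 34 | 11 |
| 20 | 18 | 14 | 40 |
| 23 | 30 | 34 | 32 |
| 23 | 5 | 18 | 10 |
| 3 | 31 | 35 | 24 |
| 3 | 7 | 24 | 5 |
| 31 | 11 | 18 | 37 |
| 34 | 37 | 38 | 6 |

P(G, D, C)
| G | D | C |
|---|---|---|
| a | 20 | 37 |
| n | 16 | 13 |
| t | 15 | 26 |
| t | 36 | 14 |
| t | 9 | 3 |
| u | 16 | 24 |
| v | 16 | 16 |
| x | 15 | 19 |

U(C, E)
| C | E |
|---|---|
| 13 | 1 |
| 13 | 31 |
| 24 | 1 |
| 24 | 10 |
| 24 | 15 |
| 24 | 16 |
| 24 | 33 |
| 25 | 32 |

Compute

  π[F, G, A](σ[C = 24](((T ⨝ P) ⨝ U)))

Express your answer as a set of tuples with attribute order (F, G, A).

{(20, u, 23), (34, u, 11), (35, u, 12)}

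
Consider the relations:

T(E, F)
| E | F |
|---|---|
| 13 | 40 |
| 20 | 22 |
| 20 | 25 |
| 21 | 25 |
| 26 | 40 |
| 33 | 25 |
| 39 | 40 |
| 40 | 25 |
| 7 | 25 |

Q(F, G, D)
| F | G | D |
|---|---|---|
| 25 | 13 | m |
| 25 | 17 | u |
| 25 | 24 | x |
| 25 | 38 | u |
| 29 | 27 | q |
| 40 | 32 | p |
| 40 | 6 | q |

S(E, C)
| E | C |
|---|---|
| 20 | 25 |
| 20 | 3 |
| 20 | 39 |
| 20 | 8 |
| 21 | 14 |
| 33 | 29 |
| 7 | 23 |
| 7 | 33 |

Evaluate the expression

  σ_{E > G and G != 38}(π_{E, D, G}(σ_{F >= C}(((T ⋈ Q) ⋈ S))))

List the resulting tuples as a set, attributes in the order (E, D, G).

Natural join on F: {(13, 40, 32, p), (13, 40, 6, q), (20, 25, 13, m), (20, 25, 17, u), (20, 25, 24, x), (20, 25, 38, u), (21, 25, 13, m), (21, 25, 17, u), (21, 25, 24, x), (21, 25, 38, u), (26, 40, 32, p), (26, 40, 6, q), (33, 25, 13, m), (33, 25, 17, u), (33, 25, 24, x), (33, 25, 38, u), (39, 40, 32, p), (39, 40, 6, q), (40, 25, 13, m), (40, 25, 17, u), (40, 25, 24, x), (40, 25, 38, u), (7, 25, 13, m), (7, 25, 17, u), (7, 25, 24, x), (7, 25, 38, u)}
Natural join on E: {(20, 25, 13, m, 25), (20, 25, 13, m, 3), (20, 25, 13, m, 39), (20, 25, 13, m, 8), (20, 25, 17, u, 25), (20, 25, 17, u, 3), (20, 25, 17, u, 39), (20, 25, 17, u, 8), (20, 25, 24, x, 25), (20, 25, 24, x, 3), (20, 25, 24, x, 39), (20, 25, 24, x, 8), (20, 25, 38, u, 25), (20, 25, 38, u, 3), (20, 25, 38, u, 39), (20, 25, 38, u, 8), (21, 25, 13, m, 14), (21, 25, 17, u, 14), (21, 25, 24, x, 14), (21, 25, 38, u, 14), (33, 25, 13, m, 29), (33, 25, 17, u, 29), (33, 25, 24, x, 29), (33, 25, 38, u, 29), (7, 25, 13, m, 23), (7, 25, 13, m, 33), (7, 25, 17, u, 23), (7, 25, 17, u, 33), (7, 25, 24, x, 23), (7, 25, 24, x, 33), (7, 25, 38, u, 23), (7, 25, 38, u, 33)}
Filtering on F >= C leaves {(20, 25, 13, m, 25), (20, 25, 13, m, 3), (20, 25, 13, m, 8), (20, 25, 17, u, 25), (20, 25, 17, u, 3), (20, 25, 17, u, 8), (20, 25, 24, x, 25), (20, 25, 24, x, 3), (20, 25, 24, x, 8), (20, 25, 38, u, 25), (20, 25, 38, u, 3), (20, 25, 38, u, 8), (21, 25, 13, m, 14), (21, 25, 17, u, 14), (21, 25, 24, x, 14), (21, 25, 38, u, 14), (7, 25, 13, m, 23), (7, 25, 17, u, 23), (7, 25, 24, x, 23), (7, 25, 38, u, 23)}.
Keep only column(s) E, D, G (8 duplicate(s) eliminated): {(20, m, 13), (20, u, 17), (20, u, 38), (20, x, 24), (21, m, 13), (21, u, 17), (21, u, 38), (21, x, 24), (7, m, 13), (7, u, 17), (7, u, 38), (7, x, 24)}
Filtering on E > G and G != 38 leaves {(20, m, 13), (20, u, 17), (21, m, 13), (21, u, 17)}.

{(20, m, 13), (20, u, 17), (21, m, 13), (21, u, 17)}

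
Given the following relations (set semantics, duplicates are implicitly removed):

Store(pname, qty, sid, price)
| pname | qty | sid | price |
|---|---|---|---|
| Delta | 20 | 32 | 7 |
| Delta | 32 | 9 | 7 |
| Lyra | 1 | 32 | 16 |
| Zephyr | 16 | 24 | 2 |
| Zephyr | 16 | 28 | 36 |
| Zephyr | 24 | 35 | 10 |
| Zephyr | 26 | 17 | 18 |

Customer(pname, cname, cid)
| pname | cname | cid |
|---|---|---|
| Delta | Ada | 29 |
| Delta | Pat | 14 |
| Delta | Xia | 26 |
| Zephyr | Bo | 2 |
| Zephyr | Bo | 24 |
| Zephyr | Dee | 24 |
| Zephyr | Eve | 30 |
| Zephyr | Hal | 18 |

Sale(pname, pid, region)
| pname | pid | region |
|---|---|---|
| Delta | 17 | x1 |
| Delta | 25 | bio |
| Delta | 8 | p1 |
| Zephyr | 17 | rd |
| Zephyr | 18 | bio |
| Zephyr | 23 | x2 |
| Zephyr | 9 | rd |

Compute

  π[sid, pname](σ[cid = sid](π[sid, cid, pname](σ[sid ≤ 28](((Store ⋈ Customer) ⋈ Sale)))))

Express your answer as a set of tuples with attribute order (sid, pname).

{(24, Zephyr)}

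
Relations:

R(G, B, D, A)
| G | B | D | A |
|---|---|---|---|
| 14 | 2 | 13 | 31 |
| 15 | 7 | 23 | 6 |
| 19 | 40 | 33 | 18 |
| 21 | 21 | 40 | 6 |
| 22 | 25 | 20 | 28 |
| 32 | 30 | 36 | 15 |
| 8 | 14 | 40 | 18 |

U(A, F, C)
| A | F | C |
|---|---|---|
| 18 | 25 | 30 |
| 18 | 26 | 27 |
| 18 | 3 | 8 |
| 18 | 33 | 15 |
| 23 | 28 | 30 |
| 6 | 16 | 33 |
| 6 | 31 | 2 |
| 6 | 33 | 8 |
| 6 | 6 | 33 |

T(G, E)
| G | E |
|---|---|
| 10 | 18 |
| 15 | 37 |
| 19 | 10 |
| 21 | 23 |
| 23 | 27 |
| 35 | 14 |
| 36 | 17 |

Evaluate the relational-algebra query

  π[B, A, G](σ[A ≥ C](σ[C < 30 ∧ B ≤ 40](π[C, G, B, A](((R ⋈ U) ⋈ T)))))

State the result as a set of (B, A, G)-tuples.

{(21, 6, 21), (40, 18, 19), (7, 6, 15)}

Natural join on A: {(15, 7, 23, 6, 16, 33), (15, 7, 23, 6, 31, 2), (15, 7, 23, 6, 33, 8), (15, 7, 23, 6, 6, 33), (19, 40, 33, 18, 25, 30), (19, 40, 33, 18, 26, 27), (19, 40, 33, 18, 3, 8), (19, 40, 33, 18, 33, 15), (21, 21, 40, 6, 16, 33), (21, 21, 40, 6, 31, 2), (21, 21, 40, 6, 33, 8), (21, 21, 40, 6, 6, 33), (8, 14, 40, 18, 25, 30), (8, 14, 40, 18, 26, 27), (8, 14, 40, 18, 3, 8), (8, 14, 40, 18, 33, 15)}
Natural join on G: {(15, 7, 23, 6, 16, 33, 37), (15, 7, 23, 6, 31, 2, 37), (15, 7, 23, 6, 33, 8, 37), (15, 7, 23, 6, 6, 33, 37), (19, 40, 33, 18, 25, 30, 10), (19, 40, 33, 18, 26, 27, 10), (19, 40, 33, 18, 3, 8, 10), (19, 40, 33, 18, 33, 15, 10), (21, 21, 40, 6, 16, 33, 23), (21, 21, 40, 6, 31, 2, 23), (21, 21, 40, 6, 33, 8, 23), (21, 21, 40, 6, 6, 33, 23)}
π[C, G, B, A]: project onto (C, G, B, A) (2 duplicate(s) eliminated) → {(15, 19, 40, 18), (2, 15, 7, 6), (2, 21, 21, 6), (27, 19, 40, 18), (30, 19, 40, 18), (33, 15, 7, 6), (33, 21, 21, 6), (8, 15, 7, 6), (8, 19, 40, 18), (8, 21, 21, 6)}
Selection C < 30 ∧ B ≤ 40: {(15, 19, 40, 18), (2, 15, 7, 6), (2, 21, 21, 6), (27, 19, 40, 18), (8, 15, 7, 6), (8, 19, 40, 18), (8, 21, 21, 6)}
Selection A ≥ C: {(15, 19, 40, 18), (2, 15, 7, 6), (2, 21, 21, 6), (8, 19, 40, 18)}
π[B, A, G]: project onto (B, A, G) (1 duplicate(s) eliminated) → {(21, 6, 21), (40, 18, 19), (7, 6, 15)}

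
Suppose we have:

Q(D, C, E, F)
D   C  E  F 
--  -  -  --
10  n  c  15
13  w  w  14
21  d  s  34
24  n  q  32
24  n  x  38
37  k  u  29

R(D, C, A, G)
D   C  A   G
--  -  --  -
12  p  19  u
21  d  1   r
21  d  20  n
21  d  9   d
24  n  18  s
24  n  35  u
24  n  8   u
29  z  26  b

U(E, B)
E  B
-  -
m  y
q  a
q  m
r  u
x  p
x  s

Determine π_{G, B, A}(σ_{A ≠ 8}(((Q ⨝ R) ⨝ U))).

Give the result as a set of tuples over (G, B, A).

{(s, a, 18), (s, m, 18), (s, p, 18), (s, s, 18), (u, a, 35), (u, m, 35), (u, p, 35), (u, s, 35)}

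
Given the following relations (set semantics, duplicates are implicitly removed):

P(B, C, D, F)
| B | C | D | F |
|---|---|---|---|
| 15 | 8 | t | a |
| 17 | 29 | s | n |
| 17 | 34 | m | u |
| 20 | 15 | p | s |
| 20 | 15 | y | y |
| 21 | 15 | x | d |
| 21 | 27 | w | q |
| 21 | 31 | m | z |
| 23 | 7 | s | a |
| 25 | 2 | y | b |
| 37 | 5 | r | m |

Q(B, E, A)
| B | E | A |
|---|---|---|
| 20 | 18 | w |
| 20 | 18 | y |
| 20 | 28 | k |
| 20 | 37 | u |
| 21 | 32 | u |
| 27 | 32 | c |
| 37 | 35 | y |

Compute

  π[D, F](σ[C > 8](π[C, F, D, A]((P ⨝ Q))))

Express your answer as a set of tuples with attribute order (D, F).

{(m, z), (p, s), (w, q), (x, d), (y, y)}

Joining P and Q on B yields {(20, 15, p, s, 18, w), (20, 15, p, s, 18, y), (20, 15, p, s, 28, k), (20, 15, p, s, 37, u), (20, 15, y, y, 18, w), (20, 15, y, y, 18, y), (20, 15, y, y, 28, k), (20, 15, y, y, 37, u), (21, 15, x, d, 32, u), (21, 27, w, q, 32, u), (21, 31, m, z, 32, u), (37, 5, r, m, 35, y)}.
Projecting to C, F, D, A: {(15, d, x, u), (15, s, p, k), (15, s, p, u), (15, s, p, w), (15, s, p, y), (15, y, y, k), (15, y, y, u), (15, y, y, w), (15, y, y, y), (27, q, w, u), (31, z, m, u), (5, m, r, y)}
Selection C > 8: {(15, d, x, u), (15, s, p, k), (15, s, p, u), (15, s, p, w), (15, s, p, y), (15, y, y, k), (15, y, y, u), (15, y, y, w), (15, y, y, y), (27, q, w, u), (31, z, m, u)}
Projecting to D, F (6 duplicate(s) eliminated): {(m, z), (p, s), (w, q), (x, d), (y, y)}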